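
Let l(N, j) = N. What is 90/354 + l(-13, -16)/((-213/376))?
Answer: 291587/12567 ≈ 23.203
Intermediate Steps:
90/354 + l(-13, -16)/((-213/376)) = 90/354 - 13/((-213/376)) = 90*(1/354) - 13/((-213*1/376)) = 15/59 - 13/(-213/376) = 15/59 - 13*(-376/213) = 15/59 + 4888/213 = 291587/12567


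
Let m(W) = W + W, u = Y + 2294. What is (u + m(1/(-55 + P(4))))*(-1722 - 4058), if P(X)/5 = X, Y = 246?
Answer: -102766088/7 ≈ -1.4681e+7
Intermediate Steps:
P(X) = 5*X
u = 2540 (u = 246 + 2294 = 2540)
m(W) = 2*W
(u + m(1/(-55 + P(4))))*(-1722 - 4058) = (2540 + 2/(-55 + 5*4))*(-1722 - 4058) = (2540 + 2/(-55 + 20))*(-5780) = (2540 + 2/(-35))*(-5780) = (2540 + 2*(-1/35))*(-5780) = (2540 - 2/35)*(-5780) = (88898/35)*(-5780) = -102766088/7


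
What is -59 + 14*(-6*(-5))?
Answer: 361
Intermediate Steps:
-59 + 14*(-6*(-5)) = -59 + 14*30 = -59 + 420 = 361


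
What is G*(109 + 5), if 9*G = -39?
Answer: -494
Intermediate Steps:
G = -13/3 (G = (1/9)*(-39) = -13/3 ≈ -4.3333)
G*(109 + 5) = -13*(109 + 5)/3 = -13/3*114 = -494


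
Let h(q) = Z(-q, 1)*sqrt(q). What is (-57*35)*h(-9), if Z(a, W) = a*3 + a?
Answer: -215460*I ≈ -2.1546e+5*I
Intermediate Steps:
Z(a, W) = 4*a (Z(a, W) = 3*a + a = 4*a)
h(q) = -4*q**(3/2) (h(q) = (4*(-q))*sqrt(q) = (-4*q)*sqrt(q) = -4*q**(3/2))
(-57*35)*h(-9) = (-57*35)*(-(-108)*I) = -(-7980)*(-27*I) = -215460*I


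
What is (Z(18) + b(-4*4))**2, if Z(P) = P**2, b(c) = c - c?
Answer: 104976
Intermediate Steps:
b(c) = 0
(Z(18) + b(-4*4))**2 = (18**2 + 0)**2 = (324 + 0)**2 = 324**2 = 104976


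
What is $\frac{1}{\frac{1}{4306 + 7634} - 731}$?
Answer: $- \frac{11940}{8728139} \approx -0.001368$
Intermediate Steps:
$\frac{1}{\frac{1}{4306 + 7634} - 731} = \frac{1}{\frac{1}{11940} - 731} = \frac{1}{- \frac{8728139}{11940}} = - \frac{11940}{8728139}$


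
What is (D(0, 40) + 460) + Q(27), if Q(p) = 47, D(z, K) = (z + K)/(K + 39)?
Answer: 40093/79 ≈ 507.51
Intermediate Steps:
D(z, K) = (K + z)/(39 + K)
(D(0, 40) + 460) + Q(27) = ((40 + 0)/(39 + 40) + 460) + 47 = (40/79 + 460) + 47 = 36380/79 + 47 = 40093/79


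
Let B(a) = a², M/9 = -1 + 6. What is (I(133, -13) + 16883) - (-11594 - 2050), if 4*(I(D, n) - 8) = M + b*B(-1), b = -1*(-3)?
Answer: 30547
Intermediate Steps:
b = 3
M = 45 (M = 9*(-1 + 6) = 9*5 = 45)
I(D, n) = 20 (I(D, n) = 8 + (45 + 3*(-1)²)/4 = 8 + (45 + 3*1)/4 = 8 + (45 + 3)/4 = 8 + (¼)*48 = 8 + 12 = 20)
(I(133, -13) + 16883) - (-11594 - 2050) = (20 + 16883) - (-11594 - 2050) = 16903 - 1*(-13644) = 16903 + 13644 = 30547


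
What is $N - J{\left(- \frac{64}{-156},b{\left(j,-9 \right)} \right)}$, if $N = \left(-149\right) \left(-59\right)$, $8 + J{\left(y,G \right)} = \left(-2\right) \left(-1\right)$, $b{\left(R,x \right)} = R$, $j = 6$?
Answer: $8797$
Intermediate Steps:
$J{\left(y,G \right)} = -6$ ($J{\left(y,G \right)} = -8 - -2 = -8 + 2 = -6$)
$N = 8791$
$N - J{\left(- \frac{64}{-156},b{\left(j,-9 \right)} \right)} = 8791 - -6 = 8791 + 6 = 8797$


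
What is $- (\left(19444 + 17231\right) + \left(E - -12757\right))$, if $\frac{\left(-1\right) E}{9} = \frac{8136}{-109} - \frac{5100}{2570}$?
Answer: $- \frac{1404057494}{28013} \approx -50122.0$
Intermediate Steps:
$E = \frac{19318878}{28013}$ ($E = - 9 \left(\frac{8136}{-109} - \frac{5100}{2570}\right) = - 9 \left(8136 \left(- \frac{1}{109}\right) - \frac{510}{257}\right) = - 9 \left(- \frac{8136}{109} - \frac{510}{257}\right) = \left(-9\right) \left(- \frac{2146542}{28013}\right) = \frac{19318878}{28013} \approx 689.64$)
$- (\left(19444 + 17231\right) + \left(E - -12757\right)) = - (\left(19444 + 17231\right) + \left(\frac{19318878}{28013} - -12757\right)) = - (36675 + \left(\frac{19318878}{28013} + 12757\right)) = - (36675 + \frac{376680719}{28013}) = \left(-1\right) \frac{1404057494}{28013} = - \frac{1404057494}{28013}$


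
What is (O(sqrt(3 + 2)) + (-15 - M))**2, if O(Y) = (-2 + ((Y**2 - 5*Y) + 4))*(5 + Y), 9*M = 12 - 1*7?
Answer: 133720/81 + 200*sqrt(5) ≈ 2098.1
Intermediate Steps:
M = 5/9 (M = (12 - 1*7)/9 = (12 - 7)/9 = (1/9)*5 = 5/9 ≈ 0.55556)
O(Y) = (5 + Y)*(2 + Y**2 - 5*Y) (O(Y) = (-2 + (4 + Y**2 - 5*Y))*(5 + Y) = (2 + Y**2 - 5*Y)*(5 + Y) = (5 + Y)*(2 + Y**2 - 5*Y))
(O(sqrt(3 + 2)) + (-15 - M))**2 = ((10 + (sqrt(3 + 2))**3 - 23*sqrt(3 + 2)) + (-15 - 1*5/9))**2 = ((10 + (sqrt(5))**3 - 23*sqrt(5)) + (-15 - 5/9))**2 = ((10 + 5*sqrt(5) - 23*sqrt(5)) - 140/9)**2 = ((10 - 18*sqrt(5)) - 140/9)**2 = (-50/9 - 18*sqrt(5))**2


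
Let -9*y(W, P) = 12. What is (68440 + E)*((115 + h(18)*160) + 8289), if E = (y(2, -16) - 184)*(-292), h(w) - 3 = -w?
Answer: 2207502688/3 ≈ 7.3583e+8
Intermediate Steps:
y(W, P) = -4/3 (y(W, P) = -1/9*12 = -4/3)
h(w) = 3 - w
E = 162352/3 (E = (-4/3 - 184)*(-292) = -556/3*(-292) = 162352/3 ≈ 54117.)
(68440 + E)*((115 + h(18)*160) + 8289) = (68440 + 162352/3)*((115 + (3 - 1*18)*160) + 8289) = 367672*((115 + (3 - 18)*160) + 8289)/3 = 367672*((115 - 15*160) + 8289)/3 = 367672*((115 - 2400) + 8289)/3 = 367672*(-2285 + 8289)/3 = (367672/3)*6004 = 2207502688/3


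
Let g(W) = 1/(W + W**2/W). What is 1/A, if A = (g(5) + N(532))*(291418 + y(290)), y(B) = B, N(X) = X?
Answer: 5/776089134 ≈ 6.4426e-9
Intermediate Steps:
g(W) = 1/(2*W) (g(W) = 1/(W + W) = 1/(2*W))
A = 776089134/5 (A = ((1/2)/5 + 532)*(291418 + 290) = ((1/2)*(1/5) + 532)*291708 = (1/10 + 532)*291708 = (5321/10)*291708 = 776089134/5 ≈ 1.5522e+8)
1/A = 1/(776089134/5) = 5/776089134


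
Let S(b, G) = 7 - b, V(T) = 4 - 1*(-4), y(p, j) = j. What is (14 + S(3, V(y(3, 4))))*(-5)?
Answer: -90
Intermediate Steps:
V(T) = 8 (V(T) = 4 + 4 = 8)
(14 + S(3, V(y(3, 4))))*(-5) = (14 + (7 - 1*3))*(-5) = (14 + (7 - 3))*(-5) = (14 + 4)*(-5) = 18*(-5) = -90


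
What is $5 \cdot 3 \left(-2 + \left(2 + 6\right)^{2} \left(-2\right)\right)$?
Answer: $-1950$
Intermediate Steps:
$5 \cdot 3 \left(-2 + \left(2 + 6\right)^{2} \left(-2\right)\right) = 15 \left(-2 + 8^{2} \left(-2\right)\right) = 15 \left(-2 + 64 \left(-2\right)\right) = 15 \left(-2 - 128\right) = 15 \left(-130\right) = -1950$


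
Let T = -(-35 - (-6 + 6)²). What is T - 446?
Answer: -411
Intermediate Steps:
T = 35 (T = -(-35 - 1*0²) = -(-35 - 1*0) = -(-35 + 0) = -1*(-35) = 35)
T - 446 = 35 - 446 = -411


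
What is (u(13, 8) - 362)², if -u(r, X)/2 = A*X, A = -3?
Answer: 98596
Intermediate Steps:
u(r, X) = 6*X (u(r, X) = -(-6)*X = 6*X)
(u(13, 8) - 362)² = (6*8 - 362)² = (48 - 362)² = (-314)² = 98596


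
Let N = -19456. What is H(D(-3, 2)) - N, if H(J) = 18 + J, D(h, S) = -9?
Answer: 19465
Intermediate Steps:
H(D(-3, 2)) - N = (18 - 9) - 1*(-19456) = 9 + 19456 = 19465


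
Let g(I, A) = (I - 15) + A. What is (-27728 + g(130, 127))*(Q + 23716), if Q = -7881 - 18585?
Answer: 75586500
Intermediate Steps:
Q = -26466
g(I, A) = -15 + A + I (g(I, A) = (-15 + I) + A = -15 + A + I)
(-27728 + g(130, 127))*(Q + 23716) = (-27728 + (-15 + 127 + 130))*(-26466 + 23716) = (-27728 + 242)*(-2750) = -27486*(-2750) = 75586500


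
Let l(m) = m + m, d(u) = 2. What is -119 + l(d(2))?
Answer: -115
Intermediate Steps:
l(m) = 2*m
-119 + l(d(2)) = -119 + 2*2 = -119 + 4 = -115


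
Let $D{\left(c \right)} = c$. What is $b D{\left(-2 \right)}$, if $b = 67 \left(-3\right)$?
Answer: $402$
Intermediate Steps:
$b = -201$
$b D{\left(-2 \right)} = \left(-201\right) \left(-2\right) = 402$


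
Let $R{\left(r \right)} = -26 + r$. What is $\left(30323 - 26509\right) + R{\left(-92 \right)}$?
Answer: $3696$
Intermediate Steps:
$\left(30323 - 26509\right) + R{\left(-92 \right)} = \left(30323 - 26509\right) - 118 = 3814 - 118 = 3696$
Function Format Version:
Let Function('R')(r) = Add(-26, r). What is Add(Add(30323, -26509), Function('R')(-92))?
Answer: 3696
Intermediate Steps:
Add(Add(30323, -26509), Function('R')(-92)) = Add(Add(30323, -26509), Add(-26, -92)) = Add(3814, -118) = 3696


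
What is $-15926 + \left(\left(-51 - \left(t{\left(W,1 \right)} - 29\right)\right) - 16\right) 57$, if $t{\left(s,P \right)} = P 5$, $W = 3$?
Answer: $-18377$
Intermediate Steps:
$t{\left(s,P \right)} = 5 P$
$-15926 + \left(\left(-51 - \left(t{\left(W,1 \right)} - 29\right)\right) - 16\right) 57 = -15926 + \left(\left(-51 - \left(5 \cdot 1 - 29\right)\right) - 16\right) 57 = -15926 + \left(\left(-51 - \left(5 - 29\right)\right) - 16\right) 57 = -15926 + \left(\left(-51 - -24\right) - 16\right) 57 = -15926 + \left(\left(-51 + 24\right) - 16\right) 57 = -15926 + \left(-27 - 16\right) 57 = -15926 - 2451 = -18377$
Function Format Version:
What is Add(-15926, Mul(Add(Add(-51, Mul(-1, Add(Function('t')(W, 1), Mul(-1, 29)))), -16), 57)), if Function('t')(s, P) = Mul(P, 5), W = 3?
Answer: -18377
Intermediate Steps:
Function('t')(s, P) = Mul(5, P)
Add(-15926, Mul(Add(Add(-51, Mul(-1, Add(Function('t')(W, 1), Mul(-1, 29)))), -16), 57)) = Add(-15926, Mul(Add(Add(-51, Mul(-1, Add(Mul(5, 1), Mul(-1, 29)))), -16), 57)) = Add(-15926, Mul(Add(Add(-51, Mul(-1, Add(5, -29))), -16), 57)) = Add(-15926, Mul(Add(Add(-51, Mul(-1, -24)), -16), 57)) = Add(-15926, Mul(Add(Add(-51, 24), -16), 57)) = Add(-15926, Mul(Add(-27, -16), 57)) = Add(-15926, Mul(-43, 57)) = Add(-15926, -2451) = -18377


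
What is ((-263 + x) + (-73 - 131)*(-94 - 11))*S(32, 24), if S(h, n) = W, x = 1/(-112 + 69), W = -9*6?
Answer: -49126500/43 ≈ -1.1425e+6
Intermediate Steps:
W = -54
x = -1/43 (x = 1/(-43) = -1/43 ≈ -0.023256)
S(h, n) = -54
((-263 + x) + (-73 - 131)*(-94 - 11))*S(32, 24) = ((-263 - 1/43) + (-73 - 131)*(-94 - 11))*(-54) = (-11310/43 - 204*(-105))*(-54) = (-11310/43 + 21420)*(-54) = (909750/43)*(-54) = -49126500/43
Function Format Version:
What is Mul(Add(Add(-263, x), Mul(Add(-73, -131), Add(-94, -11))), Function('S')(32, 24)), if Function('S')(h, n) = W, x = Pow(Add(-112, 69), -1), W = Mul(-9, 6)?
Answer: Rational(-49126500, 43) ≈ -1.1425e+6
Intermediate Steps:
W = -54
x = Rational(-1, 43) (x = Pow(-43, -1) = Rational(-1, 43) ≈ -0.023256)
Function('S')(h, n) = -54
Mul(Add(Add(-263, x), Mul(Add(-73, -131), Add(-94, -11))), Function('S')(32, 24)) = Mul(Add(Add(-263, Rational(-1, 43)), Mul(Add(-73, -131), Add(-94, -11))), -54) = Mul(Add(Rational(-11310, 43), Mul(-204, -105)), -54) = Mul(Add(Rational(-11310, 43), 21420), -54) = Mul(Rational(909750, 43), -54) = Rational(-49126500, 43)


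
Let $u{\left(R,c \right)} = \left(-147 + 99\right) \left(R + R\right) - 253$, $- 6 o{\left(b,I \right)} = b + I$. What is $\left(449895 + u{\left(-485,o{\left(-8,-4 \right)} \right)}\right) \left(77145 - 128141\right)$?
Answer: $-25304317192$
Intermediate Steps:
$o{\left(b,I \right)} = - \frac{I}{6} - \frac{b}{6}$ ($o{\left(b,I \right)} = - \frac{b + I}{6} = - \frac{I + b}{6} = - \frac{I}{6} - \frac{b}{6}$)
$u{\left(R,c \right)} = -253 - 96 R$ ($u{\left(R,c \right)} = - 48 \cdot 2 R - 253 = - 96 R - 253 = -253 - 96 R$)
$\left(449895 + u{\left(-485,o{\left(-8,-4 \right)} \right)}\right) \left(77145 - 128141\right) = \left(449895 - -46307\right) \left(77145 - 128141\right) = \left(449895 + \left(-253 + 46560\right)\right) \left(-50996\right) = \left(449895 + 46307\right) \left(-50996\right) = 496202 \left(-50996\right) = -25304317192$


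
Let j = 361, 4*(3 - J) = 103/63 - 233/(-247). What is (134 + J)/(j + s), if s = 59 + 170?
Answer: 2121827/9180990 ≈ 0.23111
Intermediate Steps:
J = 36653/15561 (J = 3 - (103/63 - 233/(-247))/4 = 3 - (103*(1/63) - 233*(-1/247))/4 = 3 - (103/63 + 233/247)/4 = 3 - 1/4*40120/15561 = 3 - 10030/15561 = 36653/15561 ≈ 2.3554)
s = 229
(134 + J)/(j + s) = (134 + 36653/15561)/(361 + 229) = (2121827/15561)/590 = (2121827/15561)*(1/590) = 2121827/9180990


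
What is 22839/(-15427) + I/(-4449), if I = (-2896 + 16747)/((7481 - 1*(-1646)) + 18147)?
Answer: -923848070397/623981145034 ≈ -1.4806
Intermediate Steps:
I = 13851/27274 (I = 13851/((7481 + 1646) + 18147) = 13851/(9127 + 18147) = 13851/27274 ≈ 0.50785)
22839/(-15427) + I/(-4449) = 22839/(-15427) + (13851/27274)/(-4449) = 22839*(-1/15427) + (13851/27274)*(-1/4449) = -22839/15427 - 4617/40447342 = -923848070397/623981145034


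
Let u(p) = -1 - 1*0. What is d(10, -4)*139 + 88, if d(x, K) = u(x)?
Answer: -51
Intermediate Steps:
u(p) = -1 (u(p) = -1 + 0 = -1)
d(x, K) = -1
d(10, -4)*139 + 88 = -1*139 + 88 = -139 + 88 = -51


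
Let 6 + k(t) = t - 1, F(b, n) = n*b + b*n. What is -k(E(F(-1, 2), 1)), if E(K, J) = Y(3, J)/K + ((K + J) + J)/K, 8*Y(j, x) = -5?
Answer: 203/32 ≈ 6.3438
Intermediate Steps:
Y(j, x) = -5/8 (Y(j, x) = (⅛)*(-5) = -5/8)
F(b, n) = 2*b*n (F(b, n) = b*n + b*n = 2*b*n)
E(K, J) = -5/(8*K) + (K + 2*J)/K (E(K, J) = -5/(8*K) + ((K + J) + J)/K = -5/(8*K) + ((J + K) + J)/K = -5/(8*K) + (K + 2*J)/K)
k(t) = -7 + t (k(t) = -6 + (t - 1) = -6 + (-1 + t) = -7 + t)
-k(E(F(-1, 2), 1)) = -(-7 + (-5/8 + 2*(-1)*2 + 2*1)/((2*(-1)*2))) = -(-7 + (-5/8 - 4 + 2)/(-4)) = -(-7 - ¼*(-21/8)) = -(-7 + 21/32) = -1*(-203/32) = 203/32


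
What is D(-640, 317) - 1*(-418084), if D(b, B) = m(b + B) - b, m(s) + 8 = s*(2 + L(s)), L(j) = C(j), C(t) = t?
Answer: 522399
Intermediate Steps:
L(j) = j
m(s) = -8 + s*(2 + s)
D(b, B) = -8 + b + (B + b)² + 2*B (D(b, B) = (-8 + (b + B)² + 2*(b + B)) - b = (-8 + (B + b)² + 2*(B + b)) - b = (-8 + (B + b)² + (2*B + 2*b)) - b = (-8 + (B + b)² + 2*B + 2*b) - b = -8 + b + (B + b)² + 2*B)
D(-640, 317) - 1*(-418084) = (-8 - 640 + (317 - 640)² + 2*317) - 1*(-418084) = (-8 - 640 + (-323)² + 634) + 418084 = (-8 - 640 + 104329 + 634) + 418084 = 104315 + 418084 = 522399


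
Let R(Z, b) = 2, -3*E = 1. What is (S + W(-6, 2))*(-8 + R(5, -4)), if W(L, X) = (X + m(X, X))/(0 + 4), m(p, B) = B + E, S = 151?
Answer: -1823/2 ≈ -911.50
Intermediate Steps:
E = -⅓ (E = -⅓*1 = -⅓ ≈ -0.33333)
m(p, B) = -⅓ + B (m(p, B) = B - ⅓ = -⅓ + B)
W(L, X) = -1/12 + X/2 (W(L, X) = (X + (-⅓ + X))/(0 + 4) = (-⅓ + 2*X)/4 = (-⅓ + 2*X)*(¼) = -1/12 + X/2)
(S + W(-6, 2))*(-8 + R(5, -4)) = (151 + (-1/12 + (½)*2))*(-8 + 2) = (151 + (-1/12 + 1))*(-6) = (151 + 11/12)*(-6) = (1823/12)*(-6) = -1823/2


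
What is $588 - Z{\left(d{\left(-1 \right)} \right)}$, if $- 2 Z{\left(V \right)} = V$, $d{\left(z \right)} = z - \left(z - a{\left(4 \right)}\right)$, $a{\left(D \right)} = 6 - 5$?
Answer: $\frac{1177}{2} \approx 588.5$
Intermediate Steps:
$a{\left(D \right)} = 1$ ($a{\left(D \right)} = 6 - 5 = 1$)
$d{\left(z \right)} = 1$ ($d{\left(z \right)} = z - \left(-1 + z\right) = 1$)
$Z{\left(V \right)} = - \frac{V}{2}$
$588 - Z{\left(d{\left(-1 \right)} \right)} = 588 - \left(- \frac{1}{2}\right) 1 = 588 - - \frac{1}{2} = 588 + \frac{1}{2} = \frac{1177}{2}$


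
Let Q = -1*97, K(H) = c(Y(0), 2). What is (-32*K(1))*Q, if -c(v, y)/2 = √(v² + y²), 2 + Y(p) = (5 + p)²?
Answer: -6208*√533 ≈ -1.4332e+5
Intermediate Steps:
Y(p) = -2 + (5 + p)²
c(v, y) = -2*√(v² + y²)
K(H) = -2*√533 (K(H) = -2*√((-2 + (5 + 0)²)² + 2²) = -2*√((-2 + 5²)² + 4) = -2*√((-2 + 25)² + 4) = -2*√(23² + 4) = -2*√(529 + 4) = -2*√533)
Q = -97
(-32*K(1))*Q = -(-64)*√533*(-97) = (64*√533)*(-97) = -6208*√533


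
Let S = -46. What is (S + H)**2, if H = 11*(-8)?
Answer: 17956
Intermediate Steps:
H = -88
(S + H)**2 = (-46 - 88)**2 = (-134)**2 = 17956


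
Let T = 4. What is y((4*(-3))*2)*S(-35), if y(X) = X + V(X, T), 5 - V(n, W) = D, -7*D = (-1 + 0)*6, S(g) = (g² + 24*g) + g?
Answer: -6950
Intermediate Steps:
S(g) = g² + 25*g
D = 6/7 (D = -(-1 + 0)*6/7 = -(-1)*6/7 = -⅐*(-6) = 6/7 ≈ 0.85714)
V(n, W) = 29/7 (V(n, W) = 5 - 1*6/7 = 5 - 6/7 = 29/7)
y(X) = 29/7 + X (y(X) = X + 29/7 = 29/7 + X)
y((4*(-3))*2)*S(-35) = (29/7 + (4*(-3))*2)*(-35*(25 - 35)) = (29/7 - 12*2)*(-35*(-10)) = (29/7 - 24)*350 = -139/7*350 = -6950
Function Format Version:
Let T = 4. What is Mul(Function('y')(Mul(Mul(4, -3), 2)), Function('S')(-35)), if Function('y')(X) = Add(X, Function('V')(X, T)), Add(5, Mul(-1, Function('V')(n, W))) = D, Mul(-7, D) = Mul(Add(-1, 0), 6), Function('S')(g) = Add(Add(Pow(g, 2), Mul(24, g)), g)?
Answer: -6950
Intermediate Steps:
Function('S')(g) = Add(Pow(g, 2), Mul(25, g))
D = Rational(6, 7) (D = Mul(Rational(-1, 7), Mul(Add(-1, 0), 6)) = Mul(Rational(-1, 7), Mul(-1, 6)) = Mul(Rational(-1, 7), -6) = Rational(6, 7) ≈ 0.85714)
Function('V')(n, W) = Rational(29, 7) (Function('V')(n, W) = Add(5, Mul(-1, Rational(6, 7))) = Add(5, Rational(-6, 7)) = Rational(29, 7))
Function('y')(X) = Add(Rational(29, 7), X) (Function('y')(X) = Add(X, Rational(29, 7)) = Add(Rational(29, 7), X))
Mul(Function('y')(Mul(Mul(4, -3), 2)), Function('S')(-35)) = Mul(Add(Rational(29, 7), Mul(Mul(4, -3), 2)), Mul(-35, Add(25, -35))) = Mul(Add(Rational(29, 7), Mul(-12, 2)), Mul(-35, -10)) = Mul(Add(Rational(29, 7), -24), 350) = Mul(Rational(-139, 7), 350) = -6950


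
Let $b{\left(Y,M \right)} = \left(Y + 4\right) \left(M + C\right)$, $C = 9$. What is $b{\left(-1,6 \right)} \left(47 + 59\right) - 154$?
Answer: $4616$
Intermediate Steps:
$b{\left(Y,M \right)} = \left(4 + Y\right) \left(9 + M\right)$ ($b{\left(Y,M \right)} = \left(Y + 4\right) \left(M + 9\right) = \left(4 + Y\right) \left(9 + M\right)$)
$b{\left(-1,6 \right)} \left(47 + 59\right) - 154 = \left(36 + 4 \cdot 6 + 9 \left(-1\right) + 6 \left(-1\right)\right) \left(47 + 59\right) - 154 = \left(36 + 24 - 9 - 6\right) 106 - 154 = 45 \cdot 106 - 154 = 4770 - 154 = 4616$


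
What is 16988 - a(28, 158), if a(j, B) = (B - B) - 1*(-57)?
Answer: 16931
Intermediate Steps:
a(j, B) = 57 (a(j, B) = 0 + 57 = 57)
16988 - a(28, 158) = 16988 - 1*57 = 16988 - 57 = 16931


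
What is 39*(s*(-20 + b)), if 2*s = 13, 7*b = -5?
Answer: -73515/14 ≈ -5251.1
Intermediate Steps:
b = -5/7 (b = (1/7)*(-5) = -5/7 ≈ -0.71429)
s = 13/2 (s = (1/2)*13 = 13/2 ≈ 6.5000)
39*(s*(-20 + b)) = 39*(13*(-20 - 5/7)/2) = 39*((13/2)*(-145/7)) = 39*(-1885/14) = -73515/14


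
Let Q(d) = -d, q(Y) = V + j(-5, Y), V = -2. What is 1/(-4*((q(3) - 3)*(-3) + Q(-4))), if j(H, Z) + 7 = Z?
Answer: -1/124 ≈ -0.0080645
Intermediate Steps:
j(H, Z) = -7 + Z
q(Y) = -9 + Y (q(Y) = -2 + (-7 + Y) = -9 + Y)
1/(-4*((q(3) - 3)*(-3) + Q(-4))) = 1/(-4*(((-9 + 3) - 3)*(-3) - 1*(-4))) = 1/(-4*((-6 - 3)*(-3) + 4)) = 1/(-4*(-9*(-3) + 4)) = 1/(-4*(27 + 4)) = 1/(-4*31) = 1/(-124) = -1/124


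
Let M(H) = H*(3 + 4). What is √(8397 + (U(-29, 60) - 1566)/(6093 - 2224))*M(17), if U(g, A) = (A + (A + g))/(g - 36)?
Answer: 952*√49097648690/19345 ≈ 10904.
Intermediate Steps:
U(g, A) = (g + 2*A)/(-36 + g)
M(H) = 7*H (M(H) = H*7 = 7*H)
√(8397 + (U(-29, 60) - 1566)/(6093 - 2224))*M(17) = √(8397 + ((-29 + 2*60)/(-36 - 29) - 1566)/(6093 - 2224))*(7*17) = √(8397 + ((-29 + 120)/(-65) - 1566)/3869)*119 = √(8397 + (-1/65*91 - 1566)*(1/3869))*119 = √(8397 + (-7/5 - 1566)*(1/3869))*119 = √(8397 - 7837/5*1/3869)*119 = √(8397 - 7837/19345)*119 = √(162432128/19345)*119 = (8*√49097648690/19345)*119 = 952*√49097648690/19345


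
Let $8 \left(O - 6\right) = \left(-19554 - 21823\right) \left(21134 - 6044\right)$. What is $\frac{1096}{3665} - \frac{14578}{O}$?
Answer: $\frac{342373340816}{1144174301265} \approx 0.29923$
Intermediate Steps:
$O = - \frac{312189441}{4}$ ($O = 6 + \frac{\left(-19554 - 21823\right) \left(21134 - 6044\right)}{8} = 6 + \frac{\left(-41377\right) 15090}{8} = 6 + \frac{1}{8} \left(-624378930\right) = 6 - \frac{312189465}{4} = - \frac{312189441}{4} \approx -7.8047 \cdot 10^{7}$)
$\frac{1096}{3665} - \frac{14578}{O} = \frac{1096}{3665} - \frac{14578}{- \frac{312189441}{4}} = 1096 \cdot \frac{1}{3665} - - \frac{58312}{312189441} = \frac{1096}{3665} + \frac{58312}{312189441} = \frac{342373340816}{1144174301265}$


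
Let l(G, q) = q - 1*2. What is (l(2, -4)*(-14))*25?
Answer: 2100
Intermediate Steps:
l(G, q) = -2 + q (l(G, q) = q - 2 = -2 + q)
(l(2, -4)*(-14))*25 = ((-2 - 4)*(-14))*25 = -6*(-14)*25 = 84*25 = 2100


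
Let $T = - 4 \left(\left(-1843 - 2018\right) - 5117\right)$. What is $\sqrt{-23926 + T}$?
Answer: $\sqrt{11986} \approx 109.48$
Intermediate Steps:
$T = 35912$ ($T = - 4 \left(-3861 - 5117\right) = \left(-4\right) \left(-8978\right) = 35912$)
$\sqrt{-23926 + T} = \sqrt{-23926 + 35912} = \sqrt{11986}$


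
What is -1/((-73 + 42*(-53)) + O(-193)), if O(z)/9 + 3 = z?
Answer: 1/4063 ≈ 0.00024612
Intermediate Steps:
O(z) = -27 + 9*z
-1/((-73 + 42*(-53)) + O(-193)) = -1/((-73 + 42*(-53)) + (-27 + 9*(-193))) = -1/((-73 - 2226) + (-27 - 1737)) = -1/(-2299 - 1764) = -1/(-4063) = -1*(-1/4063) = 1/4063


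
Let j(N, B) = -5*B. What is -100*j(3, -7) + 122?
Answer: -3378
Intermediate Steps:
-100*j(3, -7) + 122 = -(-500)*(-7) + 122 = -100*35 + 122 = -3500 + 122 = -3378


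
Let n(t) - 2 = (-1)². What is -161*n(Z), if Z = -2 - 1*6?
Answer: -483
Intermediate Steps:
Z = -8 (Z = -2 - 6 = -8)
n(t) = 3 (n(t) = 2 + (-1)² = 2 + 1 = 3)
-161*n(Z) = -161*3 = -483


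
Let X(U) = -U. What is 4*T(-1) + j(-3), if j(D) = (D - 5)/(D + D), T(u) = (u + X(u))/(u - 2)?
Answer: 4/3 ≈ 1.3333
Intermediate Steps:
T(u) = 0 (T(u) = (u - u)/(u - 2) = 0/(-2 + u) = 0)
j(D) = (-5 + D)/(2*D) (j(D) = (-5 + D)/((2*D)) = (-5 + D)*(1/(2*D)) = (-5 + D)/(2*D))
4*T(-1) + j(-3) = 4*0 + (½)*(-5 - 3)/(-3) = 0 + (½)*(-⅓)*(-8) = 0 + 4/3 = 4/3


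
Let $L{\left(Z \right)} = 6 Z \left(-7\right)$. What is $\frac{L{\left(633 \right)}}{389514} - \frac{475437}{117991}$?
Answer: $- \frac{31387712724}{7659857729} \approx -4.0977$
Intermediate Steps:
$L{\left(Z \right)} = - 42 Z$
$\frac{L{\left(633 \right)}}{389514} - \frac{475437}{117991} = \frac{\left(-42\right) 633}{389514} - \frac{475437}{117991} = \left(-26586\right) \frac{1}{389514} - \frac{475437}{117991} = - \frac{4431}{64919} - \frac{475437}{117991} = - \frac{31387712724}{7659857729}$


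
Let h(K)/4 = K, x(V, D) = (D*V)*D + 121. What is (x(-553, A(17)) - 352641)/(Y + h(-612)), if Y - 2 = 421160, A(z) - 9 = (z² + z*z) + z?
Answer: -101047884/209357 ≈ -482.66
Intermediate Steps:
A(z) = 9 + z + 2*z² (A(z) = 9 + ((z² + z*z) + z) = 9 + ((z² + z²) + z) = 9 + (2*z² + z) = 9 + (z + 2*z²) = 9 + z + 2*z²)
Y = 421162 (Y = 2 + 421160 = 421162)
x(V, D) = 121 + V*D² (x(V, D) = V*D² + 121 = 121 + V*D²)
h(K) = 4*K
(x(-553, A(17)) - 352641)/(Y + h(-612)) = ((121 - 553*(9 + 17 + 2*17²)²) - 352641)/(421162 + 4*(-612)) = ((121 - 553*(9 + 17 + 2*289)²) - 352641)/(421162 - 2448) = ((121 - 553*(9 + 17 + 578)²) - 352641)/418714 = ((121 - 553*604²) - 352641)*(1/418714) = ((121 - 553*364816) - 352641)*(1/418714) = ((121 - 201743248) - 352641)*(1/418714) = (-201743127 - 352641)*(1/418714) = -202095768*1/418714 = -101047884/209357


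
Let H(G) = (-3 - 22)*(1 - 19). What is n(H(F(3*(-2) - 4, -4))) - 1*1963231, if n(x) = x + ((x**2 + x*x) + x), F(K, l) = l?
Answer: -1557331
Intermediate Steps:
H(G) = 450 (H(G) = -25*(-18) = 450)
n(x) = 2*x + 2*x**2 (n(x) = x + ((x**2 + x**2) + x) = x + (2*x**2 + x) = x + (x + 2*x**2) = 2*x + 2*x**2)
n(H(F(3*(-2) - 4, -4))) - 1*1963231 = 2*450*(1 + 450) - 1*1963231 = 2*450*451 - 1963231 = 405900 - 1963231 = -1557331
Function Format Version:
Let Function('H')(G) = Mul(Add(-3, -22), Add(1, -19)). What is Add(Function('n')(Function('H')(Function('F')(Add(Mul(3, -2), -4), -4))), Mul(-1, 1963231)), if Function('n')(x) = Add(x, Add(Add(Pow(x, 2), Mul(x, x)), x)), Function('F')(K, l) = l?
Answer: -1557331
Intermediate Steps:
Function('H')(G) = 450 (Function('H')(G) = Mul(-25, -18) = 450)
Function('n')(x) = Add(Mul(2, x), Mul(2, Pow(x, 2))) (Function('n')(x) = Add(x, Add(Add(Pow(x, 2), Pow(x, 2)), x)) = Add(x, Add(Mul(2, Pow(x, 2)), x)) = Add(x, Add(x, Mul(2, Pow(x, 2)))) = Add(Mul(2, x), Mul(2, Pow(x, 2))))
Add(Function('n')(Function('H')(Function('F')(Add(Mul(3, -2), -4), -4))), Mul(-1, 1963231)) = Add(Mul(2, 450, Add(1, 450)), Mul(-1, 1963231)) = Add(Mul(2, 450, 451), -1963231) = Add(405900, -1963231) = -1557331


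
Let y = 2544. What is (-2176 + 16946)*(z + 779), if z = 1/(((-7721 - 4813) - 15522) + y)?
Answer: 146768360095/12756 ≈ 1.1506e+7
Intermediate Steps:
z = -1/25512 (z = 1/(((-7721 - 4813) - 15522) + 2544) = 1/((-12534 - 15522) + 2544) = 1/(-28056 + 2544) = 1/(-25512) = -1/25512 ≈ -3.9197e-5)
(-2176 + 16946)*(z + 779) = (-2176 + 16946)*(-1/25512 + 779) = 14770*(19873847/25512) = 146768360095/12756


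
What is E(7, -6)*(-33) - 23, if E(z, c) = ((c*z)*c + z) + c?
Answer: -8372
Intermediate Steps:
E(z, c) = c + z + z*c² (E(z, c) = (z*c² + z) + c = (z + z*c²) + c = c + z + z*c²)
E(7, -6)*(-33) - 23 = (-6 + 7 + 7*(-6)²)*(-33) - 23 = (-6 + 7 + 7*36)*(-33) - 23 = (-6 + 7 + 252)*(-33) - 23 = 253*(-33) - 23 = -8349 - 23 = -8372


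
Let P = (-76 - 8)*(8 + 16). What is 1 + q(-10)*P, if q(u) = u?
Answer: 20161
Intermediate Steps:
P = -2016 (P = -84*24 = -2016)
1 + q(-10)*P = 1 - 10*(-2016) = 1 + 20160 = 20161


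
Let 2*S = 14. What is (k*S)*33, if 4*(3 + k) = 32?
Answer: 1155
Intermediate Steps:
S = 7 (S = (1/2)*14 = 7)
k = 5 (k = -3 + (1/4)*32 = -3 + 8 = 5)
(k*S)*33 = (5*7)*33 = 35*33 = 1155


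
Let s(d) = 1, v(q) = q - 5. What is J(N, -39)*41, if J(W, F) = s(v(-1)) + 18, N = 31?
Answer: 779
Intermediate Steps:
v(q) = -5 + q
J(W, F) = 19 (J(W, F) = 1 + 18 = 19)
J(N, -39)*41 = 19*41 = 779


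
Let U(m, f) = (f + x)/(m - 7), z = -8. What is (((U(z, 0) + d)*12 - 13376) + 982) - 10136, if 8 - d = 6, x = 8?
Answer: -112562/5 ≈ -22512.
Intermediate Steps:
U(m, f) = (8 + f)/(-7 + m) (U(m, f) = (f + 8)/(m - 7) = (8 + f)/(-7 + m))
d = 2 (d = 8 - 1*6 = 8 - 6 = 2)
(((U(z, 0) + d)*12 - 13376) + 982) - 10136 = ((((8 + 0)/(-7 - 8) + 2)*12 - 13376) + 982) - 10136 = (((8/(-15) + 2)*12 - 13376) + 982) - 10136 = (((-1/15*8 + 2)*12 - 13376) + 982) - 10136 = (((-8/15 + 2)*12 - 13376) + 982) - 10136 = (((22/15)*12 - 13376) + 982) - 10136 = ((88/5 - 13376) + 982) - 10136 = (-66792/5 + 982) - 10136 = -61882/5 - 10136 = -112562/5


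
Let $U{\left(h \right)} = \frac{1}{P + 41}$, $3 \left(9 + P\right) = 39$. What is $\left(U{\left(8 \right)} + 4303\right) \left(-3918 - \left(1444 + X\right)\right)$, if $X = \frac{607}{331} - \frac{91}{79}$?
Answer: $- \frac{5430667621544}{235341} \approx -2.3076 \cdot 10^{7}$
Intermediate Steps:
$P = 4$ ($P = -9 + \frac{1}{3} \cdot 39 = -9 + 13 = 4$)
$U{\left(h \right)} = \frac{1}{45}$ ($U{\left(h \right)} = \frac{1}{4 + 41} = \frac{1}{45}$)
$X = \frac{17832}{26149}$ ($X = 607 \cdot \frac{1}{331} - \frac{91}{79} = \frac{607}{331} - \frac{91}{79} = \frac{17832}{26149} \approx 0.68194$)
$\left(U{\left(8 \right)} + 4303\right) \left(-3918 - \left(1444 + X\right)\right) = \left(\frac{1}{45} + 4303\right) \left(-3918 - \frac{37776988}{26149}\right) = \frac{193636 \left(-3918 - \frac{37776988}{26149}\right)}{45} = \frac{193636}{45} \left(- \frac{140228770}{26149}\right) = - \frac{5430667621544}{235341}$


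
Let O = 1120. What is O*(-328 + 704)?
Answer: 421120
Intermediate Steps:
O*(-328 + 704) = 1120*(-328 + 704) = 1120*376 = 421120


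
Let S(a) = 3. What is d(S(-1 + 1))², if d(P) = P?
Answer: 9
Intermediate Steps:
d(S(-1 + 1))² = 3² = 9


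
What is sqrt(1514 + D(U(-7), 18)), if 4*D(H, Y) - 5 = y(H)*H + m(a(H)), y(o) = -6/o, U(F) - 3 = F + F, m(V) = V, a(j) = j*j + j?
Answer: 3*sqrt(685)/2 ≈ 39.259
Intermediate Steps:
a(j) = j + j**2 (a(j) = j**2 + j = j + j**2)
U(F) = 3 + 2*F (U(F) = 3 + (F + F) = 3 + 2*F)
D(H, Y) = -1/4 + H*(1 + H)/4 (D(H, Y) = 5/4 + ((-6/H)*H + H*(1 + H))/4 = 5/4 + (-6 + H*(1 + H))/4 = 5/4 + (-3/2 + H*(1 + H)/4) = -1/4 + H*(1 + H)/4)
sqrt(1514 + D(U(-7), 18)) = sqrt(1514 + (-1/4 + (3 + 2*(-7))*(1 + (3 + 2*(-7)))/4)) = sqrt(1514 + (-1/4 + (3 - 14)*(1 + (3 - 14))/4)) = sqrt(1514 + (-1/4 + (1/4)*(-11)*(1 - 11))) = sqrt(1514 + (-1/4 + (1/4)*(-11)*(-10))) = sqrt(1514 + (-1/4 + 55/2)) = sqrt(1514 + 109/4) = sqrt(6165/4) = 3*sqrt(685)/2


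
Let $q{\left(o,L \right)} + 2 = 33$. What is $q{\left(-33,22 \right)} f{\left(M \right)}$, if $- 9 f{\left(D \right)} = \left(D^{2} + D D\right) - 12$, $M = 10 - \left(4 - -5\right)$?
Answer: $\frac{310}{9} \approx 34.444$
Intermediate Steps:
$q{\left(o,L \right)} = 31$ ($q{\left(o,L \right)} = -2 + 33 = 31$)
$M = 1$ ($M = 10 - \left(4 + 5\right) = 10 - 9 = 1$)
$f{\left(D \right)} = \frac{4}{3} - \frac{2 D^{2}}{9}$ ($f{\left(D \right)} = - \frac{\left(D^{2} + D D\right) - 12}{9} = - \frac{\left(D^{2} + D^{2}\right) - 12}{9} = - \frac{2 D^{2} - 12}{9} = - \frac{-12 + 2 D^{2}}{9} = \frac{4}{3} - \frac{2 D^{2}}{9}$)
$q{\left(-33,22 \right)} f{\left(M \right)} = 31 \left(\frac{4}{3} - \frac{2 \cdot 1^{2}}{9}\right) = 31 \left(\frac{4}{3} - \frac{2}{9}\right) = 31 \cdot \frac{10}{9} = \frac{310}{9}$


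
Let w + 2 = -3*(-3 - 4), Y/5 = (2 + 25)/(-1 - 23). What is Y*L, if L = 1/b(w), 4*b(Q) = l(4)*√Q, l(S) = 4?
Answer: -45*√19/152 ≈ -1.2905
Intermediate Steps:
Y = -45/8 (Y = 5*((2 + 25)/(-1 - 23)) = 5*(27/(-24)) = 5*(27*(-1/24)) = 5*(-9/8) = -45/8 ≈ -5.6250)
w = 19 (w = -2 - 3*(-3 - 4) = -2 - 3*(-7) = -2 + 21 = 19)
b(Q) = √Q (b(Q) = (4*√Q)/4 = √Q)
L = √19/19 (L = 1/(√19) = √19/19 ≈ 0.22942)
Y*L = -45*√19/152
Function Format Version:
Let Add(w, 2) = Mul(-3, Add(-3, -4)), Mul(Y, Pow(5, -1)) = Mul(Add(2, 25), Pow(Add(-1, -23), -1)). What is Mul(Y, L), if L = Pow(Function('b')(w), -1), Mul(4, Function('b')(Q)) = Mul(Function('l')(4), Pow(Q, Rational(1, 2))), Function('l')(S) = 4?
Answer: Mul(Rational(-45, 152), Pow(19, Rational(1, 2))) ≈ -1.2905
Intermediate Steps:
Y = Rational(-45, 8) (Y = Mul(5, Mul(Add(2, 25), Pow(Add(-1, -23), -1))) = Mul(5, Mul(27, Pow(-24, -1))) = Mul(5, Mul(27, Rational(-1, 24))) = Mul(5, Rational(-9, 8)) = Rational(-45, 8) ≈ -5.6250)
w = 19 (w = Add(-2, Mul(-3, Add(-3, -4))) = Add(-2, Mul(-3, -7)) = Add(-2, 21) = 19)
Function('b')(Q) = Pow(Q, Rational(1, 2)) (Function('b')(Q) = Mul(Rational(1, 4), Mul(4, Pow(Q, Rational(1, 2)))) = Pow(Q, Rational(1, 2)))
L = Mul(Rational(1, 19), Pow(19, Rational(1, 2))) (L = Pow(Pow(19, Rational(1, 2)), -1) = Mul(Rational(1, 19), Pow(19, Rational(1, 2))) ≈ 0.22942)
Mul(Y, L) = Mul(Rational(-45, 8), Mul(Rational(1, 19), Pow(19, Rational(1, 2)))) = Mul(Rational(-45, 152), Pow(19, Rational(1, 2)))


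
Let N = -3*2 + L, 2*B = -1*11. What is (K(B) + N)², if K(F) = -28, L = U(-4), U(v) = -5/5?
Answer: 1225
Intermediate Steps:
U(v) = -1 (U(v) = -5*⅕ = -1)
B = -11/2 (B = (-1*11)/2 = (½)*(-11) = -11/2 ≈ -5.5000)
L = -1
N = -7 (N = -3*2 - 1 = -6 - 1 = -7)
(K(B) + N)² = (-28 - 7)² = (-35)² = 1225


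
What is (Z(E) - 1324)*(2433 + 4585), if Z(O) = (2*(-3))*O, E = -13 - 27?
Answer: -7607512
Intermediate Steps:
E = -40
Z(O) = -6*O
(Z(E) - 1324)*(2433 + 4585) = (-6*(-40) - 1324)*(2433 + 4585) = (240 - 1324)*7018 = -1084*7018 = -7607512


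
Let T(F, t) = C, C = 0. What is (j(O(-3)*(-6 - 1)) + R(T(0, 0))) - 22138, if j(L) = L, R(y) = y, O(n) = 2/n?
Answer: -66400/3 ≈ -22133.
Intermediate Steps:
T(F, t) = 0
(j(O(-3)*(-6 - 1)) + R(T(0, 0))) - 22138 = ((2/(-3))*(-6 - 1) + 0) - 22138 = ((2*(-⅓))*(-7) + 0) - 22138 = (-⅔*(-7) + 0) - 22138 = (14/3 + 0) - 22138 = 14/3 - 22138 = -66400/3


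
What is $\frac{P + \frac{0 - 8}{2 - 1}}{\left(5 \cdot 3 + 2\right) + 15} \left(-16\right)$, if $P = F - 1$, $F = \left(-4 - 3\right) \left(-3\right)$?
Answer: $-6$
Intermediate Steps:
$F = 21$ ($F = \left(-7\right) \left(-3\right) = 21$)
$P = 20$ ($P = 21 - 1 = 20$)
$\frac{P + \frac{0 - 8}{2 - 1}}{\left(5 \cdot 3 + 2\right) + 15} \left(-16\right) = \frac{20 + \frac{0 - 8}{2 - 1}}{\left(5 \cdot 3 + 2\right) + 15} \left(-16\right) = \frac{20 - \frac{8}{1}}{\left(15 + 2\right) + 15} \left(-16\right) = \frac{20 - 8}{17 + 15} \left(-16\right) = \frac{20 - 8}{32} \left(-16\right) = 12 \cdot \frac{1}{32} \left(-16\right) = \frac{3}{8} \left(-16\right) = -6$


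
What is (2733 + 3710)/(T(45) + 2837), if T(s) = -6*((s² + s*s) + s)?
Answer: -6443/21733 ≈ -0.29646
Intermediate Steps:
T(s) = -12*s² - 6*s (T(s) = -6*((s² + s²) + s) = -6*(2*s² + s) = -6*(s + 2*s²) = -12*s² - 6*s)
(2733 + 3710)/(T(45) + 2837) = (2733 + 3710)/(-6*45*(1 + 2*45) + 2837) = 6443/(-6*45*(1 + 90) + 2837) = 6443/(-6*45*91 + 2837) = 6443/(-24570 + 2837) = 6443/(-21733) = 6443*(-1/21733) = -6443/21733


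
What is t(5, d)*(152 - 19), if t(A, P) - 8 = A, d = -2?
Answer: 1729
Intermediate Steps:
t(A, P) = 8 + A
t(5, d)*(152 - 19) = (8 + 5)*(152 - 19) = 13*133 = 1729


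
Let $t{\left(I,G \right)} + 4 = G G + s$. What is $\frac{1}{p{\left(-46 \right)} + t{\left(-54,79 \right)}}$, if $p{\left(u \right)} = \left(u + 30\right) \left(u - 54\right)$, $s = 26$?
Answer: $\frac{1}{7863} \approx 0.00012718$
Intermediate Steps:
$p{\left(u \right)} = \left(-54 + u\right) \left(30 + u\right)$ ($p{\left(u \right)} = \left(30 + u\right) \left(-54 + u\right) = \left(-54 + u\right) \left(30 + u\right)$)
$t{\left(I,G \right)} = 22 + G^{2}$ ($t{\left(I,G \right)} = -4 + \left(G G + 26\right) = -4 + \left(G^{2} + 26\right) = -4 + \left(26 + G^{2}\right) = 22 + G^{2}$)
$\frac{1}{p{\left(-46 \right)} + t{\left(-54,79 \right)}} = \frac{1}{\left(-1620 + \left(-46\right)^{2} - -1104\right) + \left(22 + 79^{2}\right)} = \frac{1}{\left(-1620 + 2116 + 1104\right) + \left(22 + 6241\right)} = \frac{1}{1600 + 6263} = \frac{1}{7863}$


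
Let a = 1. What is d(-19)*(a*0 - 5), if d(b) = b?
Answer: 95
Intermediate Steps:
d(-19)*(a*0 - 5) = -19*(1*0 - 5) = -19*(0 - 5) = -19*(-5) = 95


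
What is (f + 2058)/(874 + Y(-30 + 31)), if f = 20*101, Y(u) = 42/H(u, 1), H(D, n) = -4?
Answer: 8156/1727 ≈ 4.7226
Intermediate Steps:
Y(u) = -21/2 (Y(u) = 42/(-4) = 42*(-¼) = -21/2)
f = 2020
(f + 2058)/(874 + Y(-30 + 31)) = (2020 + 2058)/(874 - 21/2) = 4078/(1727/2) = 4078*(2/1727) = 8156/1727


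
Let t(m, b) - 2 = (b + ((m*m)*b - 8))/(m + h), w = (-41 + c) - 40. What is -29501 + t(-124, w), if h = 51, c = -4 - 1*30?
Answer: -385064/73 ≈ -5274.9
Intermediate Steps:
c = -34 (c = -4 - 30 = -34)
w = -115 (w = (-41 - 34) - 40 = -75 - 40 = -115)
t(m, b) = 2 + (-8 + b + b*m**2)/(51 + m) (t(m, b) = 2 + (b + ((m*m)*b - 8))/(m + 51) = 2 + (b + (m**2*b - 8))/(51 + m) = 2 + (b + (b*m**2 - 8))/(51 + m) = 2 + (b + (-8 + b*m**2))/(51 + m) = 2 + (-8 + b + b*m**2)/(51 + m))
-29501 + t(-124, w) = -29501 + (94 - 115 + 2*(-124) - 115*(-124)**2)/(51 - 124) = -29501 + (94 - 115 - 248 - 115*15376)/(-73) = -29501 - (94 - 115 - 248 - 1768240)/73 = -29501 - 1/73*(-1768509) = -29501 + 1768509/73 = -385064/73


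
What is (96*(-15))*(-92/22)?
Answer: 66240/11 ≈ 6021.8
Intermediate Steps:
(96*(-15))*(-92/22) = -(-132480)/22 = -1440*(-46/11) = 66240/11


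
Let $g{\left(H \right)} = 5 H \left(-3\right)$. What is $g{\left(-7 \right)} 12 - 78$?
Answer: $1182$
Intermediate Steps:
$g{\left(H \right)} = - 15 H$
$g{\left(-7 \right)} 12 - 78 = \left(-15\right) \left(-7\right) 12 - 78 = 105 \cdot 12 - 78 = 1260 - 78 = 1182$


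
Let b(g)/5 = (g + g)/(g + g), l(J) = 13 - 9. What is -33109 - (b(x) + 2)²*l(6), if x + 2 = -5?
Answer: -33305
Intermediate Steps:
x = -7 (x = -2 - 5 = -7)
l(J) = 4
b(g) = 5 (b(g) = 5*((g + g)/(g + g)) = 5*((2*g)/((2*g))) = 5*((2*g)*(1/(2*g))) = 5*1 = 5)
-33109 - (b(x) + 2)²*l(6) = -33109 - (5 + 2)²*4 = -33109 - 7²*4 = -33109 - 49*4 = -33109 - 1*196 = -33109 - 196 = -33305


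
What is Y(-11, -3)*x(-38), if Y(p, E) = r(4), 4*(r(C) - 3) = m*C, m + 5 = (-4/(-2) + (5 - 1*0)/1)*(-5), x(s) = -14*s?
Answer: -19684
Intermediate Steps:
m = -40 (m = -5 + (-4/(-2) + (5 - 1*0)/1)*(-5) = -5 + (-4*(-½) + (5 + 0)*1)*(-5) = -5 + (2 + 5*1)*(-5) = -5 + (2 + 5)*(-5) = -5 + 7*(-5) = -5 - 35 = -40)
r(C) = 3 - 10*C (r(C) = 3 + (-40*C)/4 = 3 - 10*C)
Y(p, E) = -37 (Y(p, E) = 3 - 10*4 = 3 - 40 = -37)
Y(-11, -3)*x(-38) = -(-518)*(-38) = -37*532 = -19684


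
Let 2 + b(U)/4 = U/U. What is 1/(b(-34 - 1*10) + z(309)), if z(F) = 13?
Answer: 1/9 ≈ 0.11111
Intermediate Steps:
b(U) = -4 (b(U) = -8 + 4*(U/U) = -8 + 4*1 = -8 + 4 = -4)
1/(b(-34 - 1*10) + z(309)) = 1/(-4 + 13) = 1/9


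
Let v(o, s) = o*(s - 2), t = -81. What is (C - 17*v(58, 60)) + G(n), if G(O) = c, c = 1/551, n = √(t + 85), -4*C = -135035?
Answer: -51638063/2204 ≈ -23429.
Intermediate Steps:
v(o, s) = o*(-2 + s)
C = 135035/4 (C = -¼*(-135035) = 135035/4 ≈ 33759.)
n = 2 (n = √(-81 + 85) = √4 = 2)
c = 1/551 ≈ 0.0018149
G(O) = 1/551
(C - 17*v(58, 60)) + G(n) = (135035/4 - 986*(-2 + 60)) + 1/551 = (135035/4 - 986*58) + 1/551 = (135035/4 - 17*3364) + 1/551 = (135035/4 - 57188) + 1/551 = -93717/4 + 1/551 = -51638063/2204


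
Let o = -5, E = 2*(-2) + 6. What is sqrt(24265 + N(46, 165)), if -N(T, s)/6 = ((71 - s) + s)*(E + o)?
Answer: sqrt(25543) ≈ 159.82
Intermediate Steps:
E = 2 (E = -4 + 6 = 2)
N(T, s) = 1278 (N(T, s) = -6*((71 - s) + s)*(2 - 5) = -426*(-3) = -6*(-213) = 1278)
sqrt(24265 + N(46, 165)) = sqrt(24265 + 1278) = sqrt(25543)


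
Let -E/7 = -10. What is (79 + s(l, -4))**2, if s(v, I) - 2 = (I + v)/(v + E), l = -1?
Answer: 31181056/4761 ≈ 6549.3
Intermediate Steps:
E = 70 (E = -7*(-10) = 70)
s(v, I) = 2 + (I + v)/(70 + v) (s(v, I) = 2 + (I + v)/(v + 70) = 2 + (I + v)/(70 + v))
(79 + s(l, -4))**2 = (79 + (140 - 4 + 3*(-1))/(70 - 1))**2 = (79 + (140 - 4 - 3)/69)**2 = (79 + (1/69)*133)**2 = (79 + 133/69)**2 = (5584/69)**2 = 31181056/4761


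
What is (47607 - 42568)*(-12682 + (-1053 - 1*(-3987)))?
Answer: -49120172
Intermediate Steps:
(47607 - 42568)*(-12682 + (-1053 - 1*(-3987))) = 5039*(-12682 + (-1053 + 3987)) = 5039*(-12682 + 2934) = 5039*(-9748) = -49120172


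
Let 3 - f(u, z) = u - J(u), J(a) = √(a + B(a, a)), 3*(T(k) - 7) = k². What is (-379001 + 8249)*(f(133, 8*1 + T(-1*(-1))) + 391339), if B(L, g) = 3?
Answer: -145041519168 - 741504*√34 ≈ -1.4505e+11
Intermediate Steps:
T(k) = 7 + k²/3
J(a) = √(3 + a) (J(a) = √(a + 3) = √(3 + a))
f(u, z) = 3 + √(3 + u) - u (f(u, z) = 3 - (u - √(3 + u)) = 3 + (√(3 + u) - u) = 3 + √(3 + u) - u)
(-379001 + 8249)*(f(133, 8*1 + T(-1*(-1))) + 391339) = (-379001 + 8249)*((3 + √(3 + 133) - 1*133) + 391339) = -370752*((3 + √136 - 133) + 391339) = -370752*((3 + 2*√34 - 133) + 391339) = -370752*((-130 + 2*√34) + 391339) = -370752*(391209 + 2*√34) = -145041519168 - 741504*√34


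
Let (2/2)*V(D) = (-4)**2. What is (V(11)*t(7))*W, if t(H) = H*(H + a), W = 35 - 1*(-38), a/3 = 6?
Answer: 204400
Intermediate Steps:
a = 18 (a = 3*6 = 18)
W = 73 (W = 35 + 38 = 73)
V(D) = 16 (V(D) = (-4)**2 = 16)
t(H) = H*(18 + H) (t(H) = H*(H + 18) = H*(18 + H))
(V(11)*t(7))*W = (16*(7*(18 + 7)))*73 = (16*(7*25))*73 = (16*175)*73 = 2800*73 = 204400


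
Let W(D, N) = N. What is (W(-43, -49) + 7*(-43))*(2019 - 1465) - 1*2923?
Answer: -196823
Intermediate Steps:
(W(-43, -49) + 7*(-43))*(2019 - 1465) - 1*2923 = (-49 + 7*(-43))*(2019 - 1465) - 1*2923 = (-49 - 301)*554 - 2923 = -350*554 - 2923 = -193900 - 2923 = -196823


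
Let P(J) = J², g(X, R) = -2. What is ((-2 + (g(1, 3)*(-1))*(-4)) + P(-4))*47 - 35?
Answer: 247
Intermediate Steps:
((-2 + (g(1, 3)*(-1))*(-4)) + P(-4))*47 - 35 = ((-2 - 2*(-1)*(-4)) + (-4)²)*47 - 35 = ((-2 + 2*(-4)) + 16)*47 - 35 = ((-2 - 8) + 16)*47 - 35 = (-10 + 16)*47 - 35 = 6*47 - 35 = 282 - 35 = 247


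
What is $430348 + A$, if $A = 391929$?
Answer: $822277$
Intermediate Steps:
$430348 + A = 430348 + 391929 = 822277$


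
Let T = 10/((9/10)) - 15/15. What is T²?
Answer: 8281/81 ≈ 102.23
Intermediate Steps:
T = 91/9 (T = 10/((9*(⅒))) - 15*1/15 = 10/(9/10) - 1 = 10*(10/9) - 1 = 100/9 - 1 = 91/9 ≈ 10.111)
T² = (91/9)² = 8281/81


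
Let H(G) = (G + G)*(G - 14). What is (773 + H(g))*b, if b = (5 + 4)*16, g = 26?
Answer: 201168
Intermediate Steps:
H(G) = 2*G*(-14 + G) (H(G) = (2*G)*(-14 + G) = 2*G*(-14 + G))
b = 144 (b = 9*16 = 144)
(773 + H(g))*b = (773 + 2*26*(-14 + 26))*144 = (773 + 2*26*12)*144 = (773 + 624)*144 = 1397*144 = 201168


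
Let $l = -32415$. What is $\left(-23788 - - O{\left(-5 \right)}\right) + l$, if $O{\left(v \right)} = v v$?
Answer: $-56178$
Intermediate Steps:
$O{\left(v \right)} = v^{2}$
$\left(-23788 - - O{\left(-5 \right)}\right) + l = \left(-23788 + \left(\left(-28\right) 0 + \left(-5\right)^{2}\right)\right) - 32415 = \left(-23788 + \left(0 + 25\right)\right) - 32415 = \left(-23788 + 25\right) - 32415 = -23763 - 32415 = -56178$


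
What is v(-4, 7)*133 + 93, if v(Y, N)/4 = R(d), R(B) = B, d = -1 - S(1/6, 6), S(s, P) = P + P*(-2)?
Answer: 2753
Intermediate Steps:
S(s, P) = -P (S(s, P) = P - 2*P = -P)
d = 5 (d = -1 - (-1)*6 = -1 - 1*(-6) = -1 + 6 = 5)
v(Y, N) = 20 (v(Y, N) = 4*5 = 20)
v(-4, 7)*133 + 93 = 20*133 + 93 = 2660 + 93 = 2753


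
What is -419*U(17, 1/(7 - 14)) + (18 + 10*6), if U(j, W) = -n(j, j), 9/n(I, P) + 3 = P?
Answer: 4863/14 ≈ 347.36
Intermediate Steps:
n(I, P) = 9/(-3 + P)
U(j, W) = -9/(-3 + j)
-419*U(17, 1/(7 - 14)) + (18 + 10*6) = -(-3771)/(-3 + 17) + (18 + 10*6) = -(-3771)/14 + (18 + 60) = -(-3771)/14 + 78 = -419*(-9/14) + 78 = 3771/14 + 78 = 4863/14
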